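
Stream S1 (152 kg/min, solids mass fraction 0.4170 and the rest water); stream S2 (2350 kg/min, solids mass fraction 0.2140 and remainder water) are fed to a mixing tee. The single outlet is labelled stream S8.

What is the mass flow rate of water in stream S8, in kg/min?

1936 kg/min

water out = water in = 152×0.583 + 2350×0.786 = 1935.7 kg/min.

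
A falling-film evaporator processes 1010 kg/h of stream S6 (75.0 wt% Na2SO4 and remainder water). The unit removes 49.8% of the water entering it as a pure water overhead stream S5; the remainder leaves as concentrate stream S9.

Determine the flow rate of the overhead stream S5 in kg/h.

water entering = 1010×0.250 = 252.5 kg/h; overhead removed = 0.498×252.5 = 125.75 kg/h.

125.7 kg/h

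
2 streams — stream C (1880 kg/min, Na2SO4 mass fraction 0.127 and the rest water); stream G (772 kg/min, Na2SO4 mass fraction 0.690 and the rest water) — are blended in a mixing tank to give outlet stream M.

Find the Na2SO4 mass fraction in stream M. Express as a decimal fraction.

Total flow out = 1880 + 772 = 2652 kg/min.
Na2SO4 in = 1880×0.127 + 772×0.690 = 771.44 kg/min.
Na2SO4 mass fraction in M = 771.44/2652 = 0.291.

0.291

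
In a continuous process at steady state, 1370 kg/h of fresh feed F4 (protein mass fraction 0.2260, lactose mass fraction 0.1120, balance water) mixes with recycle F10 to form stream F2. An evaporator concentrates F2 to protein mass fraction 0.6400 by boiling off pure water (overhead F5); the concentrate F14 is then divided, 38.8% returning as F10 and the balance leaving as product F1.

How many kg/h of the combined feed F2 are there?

Overall protein balance (none leaves overhead): protein in fresh feed = protein in product, i.e. 1370×0.226 = (1−0.388)·F14·0.640.
F14 = 309.62/(0.640×0.612) = 790.49 kg/h.
Recycle F10 = 0.388×790.49 = 306.71 kg/h.
Combined feed F2 = 1370 + 306.71 = 1676.7 kg/h.

1677 kg/h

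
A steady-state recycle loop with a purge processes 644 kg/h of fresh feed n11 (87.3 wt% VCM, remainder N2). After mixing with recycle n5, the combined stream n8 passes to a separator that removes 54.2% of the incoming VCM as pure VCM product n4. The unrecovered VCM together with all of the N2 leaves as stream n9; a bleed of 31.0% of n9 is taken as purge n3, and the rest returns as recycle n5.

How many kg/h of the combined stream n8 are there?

N2 enters only via n11 and leaves only via the purge: 644×0.127 = 0.310×(N2 in n9), and the separator passes all N2, so N2 in n8 = N2 in n9 = 263.83 kg/h.
VCM in n8: m_A = 644×0.873 + (1−0.310)·(1−0.542)·m_A, so m_A = 562.21/0.6840 = 821.97 kg/h.
n8 = 821.97 + 263.83 = 1085.8 kg/h.

1086 kg/h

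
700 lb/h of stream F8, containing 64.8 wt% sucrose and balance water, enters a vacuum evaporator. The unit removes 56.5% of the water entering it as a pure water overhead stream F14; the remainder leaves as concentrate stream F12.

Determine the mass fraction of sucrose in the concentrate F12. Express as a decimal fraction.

sucrose is not removed: 700×0.648 = 453.6 lb/h of sucrose enters F12.
water entering = 700×0.352 = 246.4 lb/h; overhead removed = 0.565×246.4 = 139.22 lb/h.
Concentrate = 700 − 139.22 = 560.78 lb/h.
Mass fraction = 453.6/560.78 = 0.8089.

0.8089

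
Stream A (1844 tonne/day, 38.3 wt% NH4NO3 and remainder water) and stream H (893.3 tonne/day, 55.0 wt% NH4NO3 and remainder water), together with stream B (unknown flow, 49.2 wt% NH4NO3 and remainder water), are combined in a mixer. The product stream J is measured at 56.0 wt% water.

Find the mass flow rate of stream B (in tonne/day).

Let B be the unknown flow. Total out = 2737.3 + B.
water balance: 1539.7 + 0.508·B = 0.560·(2737.3 + B)
(0.508 − 0.560)·B = 0.560×2737.3 − 1539.7 = -6.845
B = -6.845 / -0.052 = 131.63 tonne/day

131.6 tonne/day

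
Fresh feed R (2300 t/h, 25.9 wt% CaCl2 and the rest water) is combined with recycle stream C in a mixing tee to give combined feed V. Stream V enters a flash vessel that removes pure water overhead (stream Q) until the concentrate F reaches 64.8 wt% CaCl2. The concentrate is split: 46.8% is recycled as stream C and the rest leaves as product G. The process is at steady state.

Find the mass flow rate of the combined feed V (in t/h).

Overall CaCl2 balance (none leaves overhead): CaCl2 in fresh feed = CaCl2 in product, i.e. 2300×0.259 = (1−0.468)·F·0.648.
F = 595.7/(0.648×0.532) = 1728 t/h.
Recycle C = 0.468×1728 = 808.7 t/h.
Combined feed V = 2300 + 808.7 = 3108.7 t/h.

3109 t/h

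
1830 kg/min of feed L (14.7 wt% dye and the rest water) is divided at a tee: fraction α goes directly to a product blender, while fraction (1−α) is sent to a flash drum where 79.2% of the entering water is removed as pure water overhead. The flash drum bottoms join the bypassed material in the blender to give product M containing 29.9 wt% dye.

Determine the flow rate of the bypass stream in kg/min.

453 kg/min

All 1830×0.147 = 269.01 kg/min of dye reaches M, so M = 269.01/0.299 = 899.7 kg/min and vapour = 930.3 kg/min.
The evaporator receives (1−α)·1830 of feed at 0.853 water and removes 0.792 of that water:
0.792×0.853×(1−α)×1830 = 930.3
(1−α) = 930.3/1236.3 = 0.7525;  α = 0.2475.
Bypass flow = 0.2475×1830 = 452.95 kg/min.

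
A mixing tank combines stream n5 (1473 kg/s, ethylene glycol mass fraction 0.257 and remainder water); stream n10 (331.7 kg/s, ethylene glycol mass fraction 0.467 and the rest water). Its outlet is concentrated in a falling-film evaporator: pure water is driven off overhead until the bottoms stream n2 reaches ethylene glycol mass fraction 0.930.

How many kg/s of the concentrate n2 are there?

573.6 kg/s

ethylene glycol entering = 1473×0.257 + 331.7×0.467 = 533.46 kg/s.
All ethylene glycol reports to n2, so n2 = 533.46/0.930 = 573.62 kg/s.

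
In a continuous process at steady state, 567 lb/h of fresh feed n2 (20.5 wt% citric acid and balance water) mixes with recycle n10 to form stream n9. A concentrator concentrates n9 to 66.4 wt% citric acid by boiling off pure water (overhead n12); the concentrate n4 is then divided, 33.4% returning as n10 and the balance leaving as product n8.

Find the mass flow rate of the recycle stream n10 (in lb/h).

Overall citric acid balance (none leaves overhead): citric acid in fresh feed = citric acid in product, i.e. 567×0.205 = (1−0.334)·n4·0.664.
n4 = 116.23/(0.664×0.666) = 262.84 lb/h.
Recycle n10 = 0.334×262.84 = 87.789 lb/h.

87.79 lb/h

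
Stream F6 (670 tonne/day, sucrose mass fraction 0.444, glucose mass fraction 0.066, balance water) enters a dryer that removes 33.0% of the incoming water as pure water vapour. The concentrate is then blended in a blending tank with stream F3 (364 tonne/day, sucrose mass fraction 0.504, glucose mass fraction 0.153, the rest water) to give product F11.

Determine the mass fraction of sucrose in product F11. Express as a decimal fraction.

0.520

Vapour removed = 0.330×0.490×670 = 108.34 tonne/day; concentrate = 561.66 tonne/day.
sucrose reaching the mixer = 297.48 (from concentrate) + 364×0.504 = 480.94 tonne/day.
Product flow = 561.66 + 364 = 925.66 tonne/day; sucrose fraction = 0.520.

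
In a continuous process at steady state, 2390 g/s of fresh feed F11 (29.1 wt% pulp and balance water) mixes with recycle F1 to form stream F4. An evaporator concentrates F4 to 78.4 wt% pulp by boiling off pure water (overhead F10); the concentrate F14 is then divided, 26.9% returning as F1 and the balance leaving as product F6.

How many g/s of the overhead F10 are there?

Overall pulp balance (none leaves overhead): pulp in fresh feed = pulp in product, i.e. 2390×0.291 = (1−0.269)·F14·0.784.
F14 = 695.49/(0.784×0.731) = 1213.5 g/s.
Recycle F1 = 0.269×1213.5 = 326.44 g/s.
Combined feed F4 = 2390 + 326.44 = 2716.4 g/s.
Overhead F10 = F4 − F14 = 2716.4 − 1213.5 = 1502.9 g/s.

1503 g/s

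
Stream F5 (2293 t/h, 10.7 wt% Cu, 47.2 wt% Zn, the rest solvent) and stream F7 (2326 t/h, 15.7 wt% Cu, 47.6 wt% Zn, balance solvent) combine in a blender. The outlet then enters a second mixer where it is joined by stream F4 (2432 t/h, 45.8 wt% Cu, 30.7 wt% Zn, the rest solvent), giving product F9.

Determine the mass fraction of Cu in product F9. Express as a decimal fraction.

0.245

Overall, product flow = 7051 t/h.
Cu in = 2293×0.107 + 2326×0.157 + 2432×0.458 = 1724.4 t/h.
Cu fraction in F9 = 0.245.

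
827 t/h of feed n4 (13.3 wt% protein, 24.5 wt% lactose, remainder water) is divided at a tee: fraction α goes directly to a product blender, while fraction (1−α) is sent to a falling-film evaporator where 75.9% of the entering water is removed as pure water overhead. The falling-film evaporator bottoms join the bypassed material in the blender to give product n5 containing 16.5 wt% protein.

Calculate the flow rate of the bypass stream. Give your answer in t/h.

487.3 t/h

All 827×0.133 = 109.99 t/h of protein reaches n5, so n5 = 109.99/0.165 = 666.61 t/h and vapour = 160.39 t/h.
The evaporator receives (1−α)·827 of feed at 0.622 water and removes 0.759 of that water:
0.759×0.622×(1−α)×827 = 160.39
(1−α) = 160.39/390.43 = 0.4108;  α = 0.5892.
Bypass flow = 0.5892×827 = 487.27 t/h.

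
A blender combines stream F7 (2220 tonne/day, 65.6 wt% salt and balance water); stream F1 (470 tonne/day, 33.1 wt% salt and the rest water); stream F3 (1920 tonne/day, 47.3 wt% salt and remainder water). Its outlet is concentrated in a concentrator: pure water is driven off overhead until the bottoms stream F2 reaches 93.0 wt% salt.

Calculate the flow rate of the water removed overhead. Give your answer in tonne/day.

salt entering = 2220×0.656 + 470×0.331 + 1920×0.473 = 2520.1 tonne/day.
All salt reports to F2, so F2 = 2520.1/0.930 = 2709.7 tonne/day.
Total feed = 4610 tonne/day; overhead = 4610 − 2709.7 = 1900.3 tonne/day.

1900 tonne/day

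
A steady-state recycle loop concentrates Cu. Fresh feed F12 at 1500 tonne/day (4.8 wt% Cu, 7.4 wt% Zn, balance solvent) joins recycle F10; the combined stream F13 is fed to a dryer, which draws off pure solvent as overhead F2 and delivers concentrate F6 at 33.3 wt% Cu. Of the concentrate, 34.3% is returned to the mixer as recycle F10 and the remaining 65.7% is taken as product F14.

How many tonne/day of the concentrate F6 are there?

329.1 tonne/day

Overall Cu balance (none leaves overhead): Cu in fresh feed = Cu in product, i.e. 1500×0.048 = (1−0.343)·F6·0.333.
F6 = 72/(0.333×0.657) = 329.1 tonne/day.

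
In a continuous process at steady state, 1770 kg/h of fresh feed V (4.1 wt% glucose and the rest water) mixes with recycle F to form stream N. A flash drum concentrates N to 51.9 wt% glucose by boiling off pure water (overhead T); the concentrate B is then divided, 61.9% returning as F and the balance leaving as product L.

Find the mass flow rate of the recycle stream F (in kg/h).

Overall glucose balance (none leaves overhead): glucose in fresh feed = glucose in product, i.e. 1770×0.041 = (1−0.619)·B·0.519.
B = 72.57/(0.519×0.381) = 367 kg/h.
Recycle F = 0.619×367 = 227.17 kg/h.

227.2 kg/h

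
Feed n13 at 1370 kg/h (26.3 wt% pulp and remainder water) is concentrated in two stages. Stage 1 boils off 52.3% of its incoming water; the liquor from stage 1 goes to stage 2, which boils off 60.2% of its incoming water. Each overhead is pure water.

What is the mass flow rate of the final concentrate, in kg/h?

water in feed = 1370×0.737 = 1009.7 kg/h.
After stage 1: water left = (1−0.523)×1009.7 = 481.62; stream total = 841.93 kg/h.
After stage 2: water left = (1−0.602)×481.62 = 191.69; final concentrate = 552 kg/h.

552 kg/h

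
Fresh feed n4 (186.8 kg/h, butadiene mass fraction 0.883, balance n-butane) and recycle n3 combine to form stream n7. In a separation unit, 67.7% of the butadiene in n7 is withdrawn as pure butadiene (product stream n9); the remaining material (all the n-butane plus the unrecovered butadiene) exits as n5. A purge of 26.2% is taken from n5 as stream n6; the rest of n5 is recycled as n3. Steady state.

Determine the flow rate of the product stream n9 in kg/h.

butadiene in n7: m_A = 186.8×0.883 + (1−0.262)·(1−0.677)·m_A, so m_A = 164.94/0.7616 = 216.57 kg/h.
Product n9 = 0.677×216.57 = 146.62 kg/h.

146.6 kg/h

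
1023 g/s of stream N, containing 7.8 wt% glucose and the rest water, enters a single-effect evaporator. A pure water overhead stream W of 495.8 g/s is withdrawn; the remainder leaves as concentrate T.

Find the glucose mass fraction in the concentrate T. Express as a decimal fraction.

0.1514

glucose is not removed: 1023×0.078 = 79.794 g/s of glucose enters T.
Concentrate = 1023 − 495.8 = 527.2 g/s.
Mass fraction = 79.794/527.2 = 0.1514.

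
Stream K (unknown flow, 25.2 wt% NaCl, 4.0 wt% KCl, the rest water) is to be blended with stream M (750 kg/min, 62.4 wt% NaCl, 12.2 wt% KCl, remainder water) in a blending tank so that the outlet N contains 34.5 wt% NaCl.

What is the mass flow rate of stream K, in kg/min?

2250 kg/min

Let K be the unknown flow. Total out = 750 + K.
NaCl balance: 468 + 0.252·K = 0.345·(750 + K)
(0.252 − 0.345)·K = 0.345×750 − 468 = -209.25
K = -209.25 / -0.093 = 2250 kg/min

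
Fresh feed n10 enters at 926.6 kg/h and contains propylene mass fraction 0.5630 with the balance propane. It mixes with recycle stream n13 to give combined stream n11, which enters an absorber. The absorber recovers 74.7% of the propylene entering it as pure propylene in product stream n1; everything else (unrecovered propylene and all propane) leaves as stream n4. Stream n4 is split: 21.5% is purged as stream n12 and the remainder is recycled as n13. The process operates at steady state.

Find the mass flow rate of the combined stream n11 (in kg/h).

2534 kg/h

propane enters only via n10 and leaves only via the purge: 926.6×0.437 = 0.215×(propane in n4), and the absorber passes all propane, so propane in n11 = propane in n4 = 1883.4 kg/h.
propylene in n11: m_A = 926.6×0.563 + (1−0.215)·(1−0.747)·m_A, so m_A = 521.68/0.8014 = 650.96 kg/h.
n11 = 650.96 + 1883.4 = 2534.3 kg/h.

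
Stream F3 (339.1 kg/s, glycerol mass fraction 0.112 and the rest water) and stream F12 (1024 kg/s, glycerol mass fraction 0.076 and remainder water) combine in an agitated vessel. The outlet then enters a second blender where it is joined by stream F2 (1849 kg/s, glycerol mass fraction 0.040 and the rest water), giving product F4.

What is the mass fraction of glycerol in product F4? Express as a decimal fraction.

0.059

Overall, product flow = 3212.1 kg/s.
glycerol in = 339.1×0.112 + 1024×0.076 + 1849×0.040 = 189.76 kg/s.
glycerol fraction in F4 = 0.059.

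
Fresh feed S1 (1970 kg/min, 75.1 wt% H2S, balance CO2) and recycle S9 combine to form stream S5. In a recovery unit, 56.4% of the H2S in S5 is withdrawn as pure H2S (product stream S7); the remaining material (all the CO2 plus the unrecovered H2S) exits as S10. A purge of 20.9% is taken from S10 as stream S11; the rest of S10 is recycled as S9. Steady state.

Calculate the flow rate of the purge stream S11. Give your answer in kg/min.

696.3 kg/min

CO2 enters only via S1 and leaves only via the purge: 1970×0.249 = 0.209×(CO2 in S10), and the recovery unit passes all CO2, so CO2 in S5 = CO2 in S10 = 2347 kg/min.
H2S in S5: m_A = 1970×0.751 + (1−0.209)·(1−0.564)·m_A, so m_A = 1479.5/0.6551 = 2258.3 kg/min.
S10 = (1−0.564)×2258.3 + 2347 = 3331.7 kg/min.
Purge S11 = 0.209×3331.7 = 696.32 kg/min.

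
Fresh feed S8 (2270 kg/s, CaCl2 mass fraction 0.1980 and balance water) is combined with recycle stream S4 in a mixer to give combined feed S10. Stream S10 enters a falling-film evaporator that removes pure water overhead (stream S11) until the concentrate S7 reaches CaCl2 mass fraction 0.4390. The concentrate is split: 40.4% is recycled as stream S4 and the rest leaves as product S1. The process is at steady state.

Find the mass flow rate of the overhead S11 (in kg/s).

1246 kg/s

Overall CaCl2 balance (none leaves overhead): CaCl2 in fresh feed = CaCl2 in product, i.e. 2270×0.198 = (1−0.404)·S7·0.439.
S7 = 449.46/(0.439×0.596) = 1717.8 kg/s.
Recycle S4 = 0.404×1717.8 = 694 kg/s.
Combined feed S10 = 2270 + 694 = 2964 kg/s.
Overhead S11 = S10 − S7 = 2964 − 1717.8 = 1246.2 kg/s.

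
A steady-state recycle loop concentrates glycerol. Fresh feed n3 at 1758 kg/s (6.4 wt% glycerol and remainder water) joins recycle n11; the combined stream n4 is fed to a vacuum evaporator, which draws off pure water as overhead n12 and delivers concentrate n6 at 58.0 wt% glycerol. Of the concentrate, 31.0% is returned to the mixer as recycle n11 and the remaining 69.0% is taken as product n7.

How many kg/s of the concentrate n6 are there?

Overall glycerol balance (none leaves overhead): glycerol in fresh feed = glycerol in product, i.e. 1758×0.064 = (1−0.310)·n6·0.580.
n6 = 112.51/(0.580×0.690) = 281.14 kg/s.

281.1 kg/s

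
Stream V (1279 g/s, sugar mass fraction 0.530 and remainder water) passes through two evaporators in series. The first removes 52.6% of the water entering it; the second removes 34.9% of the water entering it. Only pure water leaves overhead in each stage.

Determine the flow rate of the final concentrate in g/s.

863.4 g/s

water in feed = 1279×0.470 = 601.13 g/s.
After stage 1: water left = (1−0.526)×601.13 = 284.94; stream total = 962.81 g/s.
After stage 2: water left = (1−0.349)×284.94 = 185.49; final concentrate = 863.36 g/s.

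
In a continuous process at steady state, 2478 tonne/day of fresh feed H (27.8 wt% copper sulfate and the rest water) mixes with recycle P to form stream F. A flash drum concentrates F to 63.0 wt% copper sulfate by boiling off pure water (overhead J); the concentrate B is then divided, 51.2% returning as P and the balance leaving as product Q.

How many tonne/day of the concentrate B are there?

Overall copper sulfate balance (none leaves overhead): copper sulfate in fresh feed = copper sulfate in product, i.e. 2478×0.278 = (1−0.512)·B·0.630.
B = 688.88/(0.630×0.488) = 2240.7 tonne/day.

2241 tonne/day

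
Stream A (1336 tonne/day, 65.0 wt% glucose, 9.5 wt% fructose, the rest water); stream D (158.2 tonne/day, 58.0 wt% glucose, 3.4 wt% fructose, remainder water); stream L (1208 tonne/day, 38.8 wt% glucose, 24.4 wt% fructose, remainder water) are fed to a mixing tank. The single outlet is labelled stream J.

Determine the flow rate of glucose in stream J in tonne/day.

glucose out = glucose in = 1336×0.650 + 158.2×0.580 + 1208×0.388 = 1428.9 tonne/day.

1429 tonne/day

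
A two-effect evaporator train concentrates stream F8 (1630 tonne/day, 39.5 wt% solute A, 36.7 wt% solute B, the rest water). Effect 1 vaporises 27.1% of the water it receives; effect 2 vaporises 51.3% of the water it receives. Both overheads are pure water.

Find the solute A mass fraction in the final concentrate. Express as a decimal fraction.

0.467

water in feed = 1630×0.238 = 387.94 tonne/day.
After stage 1: water left = (1−0.271)×387.94 = 282.81; stream total = 1524.9 tonne/day.
After stage 2: water left = (1−0.513)×282.81 = 137.73; final concentrate = 1379.8 tonne/day.
solute A fraction = 643.85/1379.8 = 0.467.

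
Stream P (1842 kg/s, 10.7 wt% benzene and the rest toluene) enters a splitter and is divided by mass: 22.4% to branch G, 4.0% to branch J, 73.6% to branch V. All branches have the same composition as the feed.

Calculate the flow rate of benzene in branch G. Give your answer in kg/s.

44.15 kg/s

Branch G total = 0.224×1842 = 412.61 kg/s.
benzene in G = 0.107×412.61 = 44.149 kg/s.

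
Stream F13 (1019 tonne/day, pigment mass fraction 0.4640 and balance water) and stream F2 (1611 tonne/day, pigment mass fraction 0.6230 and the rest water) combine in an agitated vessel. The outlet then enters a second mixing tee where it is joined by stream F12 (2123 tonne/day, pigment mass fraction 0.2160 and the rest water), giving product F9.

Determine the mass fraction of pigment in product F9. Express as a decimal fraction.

Overall, product flow = 4753 tonne/day.
pigment in = 1019×0.464 + 1611×0.623 + 2123×0.216 = 1935 tonne/day.
pigment fraction in F9 = 0.4071.

0.4071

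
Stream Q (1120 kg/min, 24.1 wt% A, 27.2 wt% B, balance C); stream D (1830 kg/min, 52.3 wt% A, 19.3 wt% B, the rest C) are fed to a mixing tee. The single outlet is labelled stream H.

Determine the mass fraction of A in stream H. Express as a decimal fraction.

0.4159

Total flow out = 1120 + 1830 = 2950 kg/min.
A in = 1120×0.241 + 1830×0.523 = 1227 kg/min.
A mass fraction in H = 1227/2950 = 0.4159.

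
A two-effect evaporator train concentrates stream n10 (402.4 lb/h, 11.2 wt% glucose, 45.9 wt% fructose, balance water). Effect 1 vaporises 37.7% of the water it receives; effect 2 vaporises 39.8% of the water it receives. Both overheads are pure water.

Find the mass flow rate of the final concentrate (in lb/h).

294.5 lb/h

water in feed = 402.4×0.429 = 172.63 lb/h.
After stage 1: water left = (1−0.377)×172.63 = 107.55; stream total = 337.32 lb/h.
After stage 2: water left = (1−0.398)×107.55 = 64.744; final concentrate = 294.51 lb/h.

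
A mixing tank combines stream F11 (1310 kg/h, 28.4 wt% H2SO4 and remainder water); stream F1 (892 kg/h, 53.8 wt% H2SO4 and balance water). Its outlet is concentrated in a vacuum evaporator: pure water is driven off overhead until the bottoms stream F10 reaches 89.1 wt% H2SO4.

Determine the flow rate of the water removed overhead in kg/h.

1246 kg/h

H2SO4 entering = 1310×0.284 + 892×0.538 = 851.94 kg/h.
All H2SO4 reports to F10, so F10 = 851.94/0.891 = 956.16 kg/h.
Total feed = 2202 kg/h; overhead = 2202 − 956.16 = 1245.8 kg/h.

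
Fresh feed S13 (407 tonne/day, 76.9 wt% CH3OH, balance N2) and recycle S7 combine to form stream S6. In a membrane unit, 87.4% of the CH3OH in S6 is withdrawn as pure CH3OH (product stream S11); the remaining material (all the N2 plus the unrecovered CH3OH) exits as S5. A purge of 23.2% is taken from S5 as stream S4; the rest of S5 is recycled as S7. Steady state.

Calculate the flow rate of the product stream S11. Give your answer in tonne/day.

302.9 tonne/day

CH3OH in S6: m_A = 407×0.769 + (1−0.232)·(1−0.874)·m_A, so m_A = 312.98/0.9032 = 346.51 tonne/day.
Product S11 = 0.874×346.51 = 302.85 tonne/day.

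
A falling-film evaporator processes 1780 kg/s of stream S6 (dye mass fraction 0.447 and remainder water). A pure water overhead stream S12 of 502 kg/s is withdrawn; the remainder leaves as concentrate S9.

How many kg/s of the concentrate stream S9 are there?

Concentrate = 1780 − 502 = 1278 kg/s.

1278 kg/s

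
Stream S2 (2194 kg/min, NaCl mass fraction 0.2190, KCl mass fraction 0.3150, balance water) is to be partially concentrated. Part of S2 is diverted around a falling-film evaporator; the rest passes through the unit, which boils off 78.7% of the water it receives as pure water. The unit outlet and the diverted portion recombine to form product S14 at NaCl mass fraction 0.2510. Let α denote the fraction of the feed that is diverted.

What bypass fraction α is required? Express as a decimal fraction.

0.652

All 2194×0.219 = 480.49 kg/min of NaCl reaches S14, so S14 = 480.49/0.251 = 1914.3 kg/min and vapour = 279.71 kg/min.
The evaporator receives (1−α)·2194 of feed at 0.466 water and removes 0.787 of that water:
0.787×0.466×(1−α)×2194 = 279.71
(1−α) = 279.71/804.63 = 0.3476;  α = 0.6524.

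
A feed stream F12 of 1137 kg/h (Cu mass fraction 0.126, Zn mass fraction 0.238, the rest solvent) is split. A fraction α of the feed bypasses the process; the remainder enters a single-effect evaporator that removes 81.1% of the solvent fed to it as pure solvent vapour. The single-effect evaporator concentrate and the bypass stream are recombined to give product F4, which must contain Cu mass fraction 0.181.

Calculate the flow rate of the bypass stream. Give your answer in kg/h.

All 1137×0.126 = 143.26 kg/h of Cu reaches F4, so F4 = 143.26/0.181 = 791.5 kg/h and vapour = 345.5 kg/h.
The evaporator receives (1−α)·1137 of feed at 0.636 solvent and removes 0.811 of that solvent:
0.811×0.636×(1−α)×1137 = 345.5
(1−α) = 345.5/586.46 = 0.5891;  α = 0.4109.
Bypass flow = 0.4109×1137 = 467.17 kg/h.

467.2 kg/h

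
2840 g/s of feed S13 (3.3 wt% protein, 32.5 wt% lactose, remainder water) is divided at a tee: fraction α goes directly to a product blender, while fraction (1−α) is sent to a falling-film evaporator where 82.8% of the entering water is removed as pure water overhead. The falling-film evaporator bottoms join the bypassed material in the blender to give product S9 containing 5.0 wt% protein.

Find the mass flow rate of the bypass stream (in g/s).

1024 g/s

All 2840×0.033 = 93.72 g/s of protein reaches S9, so S9 = 93.72/0.050 = 1874.4 g/s and vapour = 965.6 g/s.
The evaporator receives (1−α)·2840 of feed at 0.642 water and removes 0.828 of that water:
0.828×0.642×(1−α)×2840 = 965.6
(1−α) = 965.6/1509.7 = 0.6396;  α = 0.3604.
Bypass flow = 0.3604×2840 = 1023.5 g/s.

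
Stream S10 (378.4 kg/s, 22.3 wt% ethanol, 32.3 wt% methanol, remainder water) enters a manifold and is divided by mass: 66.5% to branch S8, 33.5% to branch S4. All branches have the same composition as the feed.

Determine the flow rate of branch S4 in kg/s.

126.8 kg/s

Branch S4 flow = 0.335×378.4 = 126.76 kg/s.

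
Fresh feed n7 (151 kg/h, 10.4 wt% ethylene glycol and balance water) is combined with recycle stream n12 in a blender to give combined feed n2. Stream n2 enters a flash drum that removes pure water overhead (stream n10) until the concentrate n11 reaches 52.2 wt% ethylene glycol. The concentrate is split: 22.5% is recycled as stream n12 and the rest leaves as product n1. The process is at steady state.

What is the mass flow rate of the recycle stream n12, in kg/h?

Overall ethylene glycol balance (none leaves overhead): ethylene glycol in fresh feed = ethylene glycol in product, i.e. 151×0.104 = (1−0.225)·n11·0.522.
n11 = 15.704/(0.522×0.775) = 38.818 kg/h.
Recycle n12 = 0.225×38.818 = 8.7341 kg/h.

8.734 kg/h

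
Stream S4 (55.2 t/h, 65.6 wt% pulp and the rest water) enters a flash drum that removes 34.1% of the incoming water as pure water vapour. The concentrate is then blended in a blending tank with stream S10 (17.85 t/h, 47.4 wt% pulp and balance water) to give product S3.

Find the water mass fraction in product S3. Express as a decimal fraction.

0.3290

Vapour removed = 0.341×0.344×55.2 = 6.4752 t/h; concentrate = 48.725 t/h.
water reaching the mixer = 12.514 (from concentrate) + 17.85×0.526 = 21.903 t/h.
Product flow = 48.725 + 17.85 = 66.575 t/h; water fraction = 0.3290.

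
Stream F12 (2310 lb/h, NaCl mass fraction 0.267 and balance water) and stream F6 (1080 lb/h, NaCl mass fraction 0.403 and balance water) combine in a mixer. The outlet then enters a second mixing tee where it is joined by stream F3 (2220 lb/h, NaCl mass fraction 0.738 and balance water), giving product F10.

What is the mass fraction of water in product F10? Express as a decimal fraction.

0.520

Overall, product flow = 5610 lb/h.
water in = 2310×0.733 + 1080×0.597 + 2220×0.262 = 2919.6 lb/h.
water fraction in F10 = 0.520.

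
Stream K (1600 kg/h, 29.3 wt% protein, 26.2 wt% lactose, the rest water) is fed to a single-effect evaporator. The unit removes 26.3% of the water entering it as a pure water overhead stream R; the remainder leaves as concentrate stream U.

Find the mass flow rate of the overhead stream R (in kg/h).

water entering = 1600×0.445 = 712 kg/h; overhead removed = 0.263×712 = 187.26 kg/h.

187.3 kg/h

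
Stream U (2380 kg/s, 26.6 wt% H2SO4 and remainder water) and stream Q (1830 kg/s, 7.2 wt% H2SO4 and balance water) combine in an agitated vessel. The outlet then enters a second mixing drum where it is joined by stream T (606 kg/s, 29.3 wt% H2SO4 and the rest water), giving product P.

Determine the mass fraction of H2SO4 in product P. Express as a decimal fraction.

0.196

Overall, product flow = 4816 kg/s.
H2SO4 in = 2380×0.266 + 1830×0.072 + 606×0.293 = 942.4 kg/s.
H2SO4 fraction in P = 0.196.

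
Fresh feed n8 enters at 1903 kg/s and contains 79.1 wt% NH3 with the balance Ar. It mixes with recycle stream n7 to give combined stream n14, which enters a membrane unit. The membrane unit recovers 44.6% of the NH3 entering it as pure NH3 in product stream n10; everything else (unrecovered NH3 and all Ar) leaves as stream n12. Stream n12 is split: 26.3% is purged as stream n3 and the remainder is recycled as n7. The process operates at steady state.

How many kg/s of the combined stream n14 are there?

4056 kg/s

Ar enters only via n8 and leaves only via the purge: 1903×0.209 = 0.263×(Ar in n12), and the membrane unit passes all Ar, so Ar in n14 = Ar in n12 = 1512.3 kg/s.
NH3 in n14: m_A = 1903×0.791 + (1−0.263)·(1−0.446)·m_A, so m_A = 1505.3/0.5917 = 2544 kg/s.
n14 = 2544 + 1512.3 = 4056.2 kg/s.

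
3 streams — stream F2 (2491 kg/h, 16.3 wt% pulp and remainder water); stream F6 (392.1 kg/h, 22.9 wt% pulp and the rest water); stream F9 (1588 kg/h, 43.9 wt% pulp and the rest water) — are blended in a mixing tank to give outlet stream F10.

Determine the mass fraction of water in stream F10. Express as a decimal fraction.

Total flow out = 2491 + 392.1 + 1588 = 4471.1 kg/h.
water in = 2491×0.837 + 392.1×0.771 + 1588×0.561 = 3278.1 kg/h.
water mass fraction in F10 = 3278.1/4471.1 = 0.7332.

0.7332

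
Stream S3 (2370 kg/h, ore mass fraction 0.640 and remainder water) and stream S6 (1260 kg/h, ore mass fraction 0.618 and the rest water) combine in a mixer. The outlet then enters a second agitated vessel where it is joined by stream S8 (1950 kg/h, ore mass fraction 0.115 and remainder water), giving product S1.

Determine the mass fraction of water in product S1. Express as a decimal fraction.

0.548

Overall, product flow = 5580 kg/h.
water in = 2370×0.360 + 1260×0.382 + 1950×0.885 = 3060.3 kg/h.
water fraction in S1 = 0.548.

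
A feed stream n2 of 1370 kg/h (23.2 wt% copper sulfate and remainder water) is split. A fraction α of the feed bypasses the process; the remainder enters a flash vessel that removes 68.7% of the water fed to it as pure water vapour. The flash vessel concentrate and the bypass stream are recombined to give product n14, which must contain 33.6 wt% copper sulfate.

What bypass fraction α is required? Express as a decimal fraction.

All 1370×0.232 = 317.84 kg/h of copper sulfate reaches n14, so n14 = 317.84/0.336 = 945.95 kg/h and vapour = 424.05 kg/h.
The evaporator receives (1−α)·1370 of feed at 0.768 water and removes 0.687 of that water:
0.687×0.768×(1−α)×1370 = 424.05
(1−α) = 424.05/722.83 = 0.5866;  α = 0.4134.

0.413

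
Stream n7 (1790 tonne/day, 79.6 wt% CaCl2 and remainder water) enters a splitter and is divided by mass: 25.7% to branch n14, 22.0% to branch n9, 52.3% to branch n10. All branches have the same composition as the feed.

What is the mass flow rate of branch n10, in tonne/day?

Branch n10 flow = 0.523×1790 = 936.17 tonne/day.

936.2 tonne/day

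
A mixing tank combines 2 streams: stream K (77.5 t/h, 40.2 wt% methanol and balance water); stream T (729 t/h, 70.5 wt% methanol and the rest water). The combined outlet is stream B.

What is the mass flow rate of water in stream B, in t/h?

261.4 t/h

water out = water in = 77.5×0.598 + 729×0.295 = 261.4 t/h.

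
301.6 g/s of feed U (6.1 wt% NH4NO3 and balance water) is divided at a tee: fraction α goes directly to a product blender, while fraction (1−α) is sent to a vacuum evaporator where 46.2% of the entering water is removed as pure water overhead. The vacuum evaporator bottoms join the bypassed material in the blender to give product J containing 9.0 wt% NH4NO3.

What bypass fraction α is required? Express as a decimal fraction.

0.257

All 301.6×0.061 = 18.398 g/s of NH4NO3 reaches J, so J = 18.398/0.090 = 204.42 g/s and vapour = 97.182 g/s.
The evaporator receives (1−α)·301.6 of feed at 0.939 water and removes 0.462 of that water:
0.462×0.939×(1−α)×301.6 = 97.182
(1−α) = 97.182/130.84 = 0.7428;  α = 0.2572.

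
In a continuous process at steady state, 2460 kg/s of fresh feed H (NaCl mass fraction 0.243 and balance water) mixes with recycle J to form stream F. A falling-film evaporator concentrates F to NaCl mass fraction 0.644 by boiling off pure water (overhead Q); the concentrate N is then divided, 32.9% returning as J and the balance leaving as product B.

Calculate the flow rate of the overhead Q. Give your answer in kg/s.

1532 kg/s

Overall NaCl balance (none leaves overhead): NaCl in fresh feed = NaCl in product, i.e. 2460×0.243 = (1−0.329)·N·0.644.
N = 597.78/(0.644×0.671) = 1383.4 kg/s.
Recycle J = 0.329×1383.4 = 455.12 kg/s.
Combined feed F = 2460 + 455.12 = 2915.1 kg/s.
Overhead Q = F − N = 2915.1 − 1383.4 = 1531.8 kg/s.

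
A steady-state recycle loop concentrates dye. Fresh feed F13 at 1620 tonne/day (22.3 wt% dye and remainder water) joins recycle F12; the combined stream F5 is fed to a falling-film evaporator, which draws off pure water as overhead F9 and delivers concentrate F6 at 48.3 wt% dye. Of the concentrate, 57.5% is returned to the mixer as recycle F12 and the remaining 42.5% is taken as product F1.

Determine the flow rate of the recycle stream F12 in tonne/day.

1012 tonne/day

Overall dye balance (none leaves overhead): dye in fresh feed = dye in product, i.e. 1620×0.223 = (1−0.575)·F6·0.483.
F6 = 361.26/(0.483×0.425) = 1759.9 tonne/day.
Recycle F12 = 0.575×1759.9 = 1011.9 tonne/day.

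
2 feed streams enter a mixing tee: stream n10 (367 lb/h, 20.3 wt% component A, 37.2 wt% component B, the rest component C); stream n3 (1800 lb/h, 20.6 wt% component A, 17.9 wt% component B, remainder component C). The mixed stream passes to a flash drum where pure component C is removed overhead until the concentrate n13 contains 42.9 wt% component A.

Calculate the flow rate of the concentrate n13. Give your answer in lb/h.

1038 lb/h

component A entering = 367×0.203 + 1800×0.206 = 445.3 lb/h.
All component A reports to n13, so n13 = 445.3/0.429 = 1038 lb/h.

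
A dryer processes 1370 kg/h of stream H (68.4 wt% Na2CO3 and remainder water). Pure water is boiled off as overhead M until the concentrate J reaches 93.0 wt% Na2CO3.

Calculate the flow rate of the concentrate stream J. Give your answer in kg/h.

Na2CO3 is conserved: 1370×0.684 = 937.08 kg/h all reports to the concentrate.
Concentrate = 937.08/(target fraction) = 1007.6 kg/h.

1008 kg/h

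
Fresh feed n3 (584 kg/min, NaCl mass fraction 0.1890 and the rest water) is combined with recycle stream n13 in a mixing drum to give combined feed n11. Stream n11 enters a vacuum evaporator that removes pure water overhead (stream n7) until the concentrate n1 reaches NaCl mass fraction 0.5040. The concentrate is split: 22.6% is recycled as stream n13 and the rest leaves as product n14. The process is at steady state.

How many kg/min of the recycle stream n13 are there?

Overall NaCl balance (none leaves overhead): NaCl in fresh feed = NaCl in product, i.e. 584×0.189 = (1−0.226)·n1·0.504.
n1 = 110.38/(0.504×0.774) = 282.95 kg/min.
Recycle n13 = 0.226×282.95 = 63.946 kg/min.

63.95 kg/min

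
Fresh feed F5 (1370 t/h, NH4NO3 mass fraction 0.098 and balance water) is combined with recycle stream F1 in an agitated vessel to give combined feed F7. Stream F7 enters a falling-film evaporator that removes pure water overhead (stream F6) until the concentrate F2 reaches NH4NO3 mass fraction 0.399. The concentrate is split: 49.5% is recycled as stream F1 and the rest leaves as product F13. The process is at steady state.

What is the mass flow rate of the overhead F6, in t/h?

1034 t/h

Overall NH4NO3 balance (none leaves overhead): NH4NO3 in fresh feed = NH4NO3 in product, i.e. 1370×0.098 = (1−0.495)·F2·0.399.
F2 = 134.26/(0.399×0.505) = 666.32 t/h.
Recycle F1 = 0.495×666.32 = 329.83 t/h.
Combined feed F7 = 1370 + 329.83 = 1699.8 t/h.
Overhead F6 = F7 − F2 = 1699.8 − 666.32 = 1033.5 t/h.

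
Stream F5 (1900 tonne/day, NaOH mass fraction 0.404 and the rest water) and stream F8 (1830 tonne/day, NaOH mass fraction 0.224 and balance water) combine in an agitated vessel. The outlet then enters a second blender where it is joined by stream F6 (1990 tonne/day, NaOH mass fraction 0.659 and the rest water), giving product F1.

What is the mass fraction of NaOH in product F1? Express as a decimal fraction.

0.435

Overall, product flow = 5720 tonne/day.
NaOH in = 1900×0.404 + 1830×0.224 + 1990×0.659 = 2488.9 tonne/day.
NaOH fraction in F1 = 0.435.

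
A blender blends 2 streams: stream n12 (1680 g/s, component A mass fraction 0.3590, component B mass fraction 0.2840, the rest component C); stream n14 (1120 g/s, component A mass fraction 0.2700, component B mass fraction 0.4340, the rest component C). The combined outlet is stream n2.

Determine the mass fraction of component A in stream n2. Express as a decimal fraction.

0.3234

Total flow out = 1680 + 1120 = 2800 g/s.
component A in = 1680×0.359 + 1120×0.270 = 905.52 g/s.
component A mass fraction in n2 = 905.52/2800 = 0.3234.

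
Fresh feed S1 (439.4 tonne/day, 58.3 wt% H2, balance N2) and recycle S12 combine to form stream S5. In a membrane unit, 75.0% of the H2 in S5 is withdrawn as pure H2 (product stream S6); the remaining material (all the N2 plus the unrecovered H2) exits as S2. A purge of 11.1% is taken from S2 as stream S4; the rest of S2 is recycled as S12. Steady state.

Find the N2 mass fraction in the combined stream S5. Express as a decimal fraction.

0.834

N2 enters only via S1 and leaves only via the purge: 439.4×0.417 = 0.111×(N2 in S2), and the membrane unit passes all N2, so N2 in S5 = N2 in S2 = 1650.7 tonne/day.
H2 in S5: m_A = 439.4×0.583 + (1−0.111)·(1−0.750)·m_A, so m_A = 256.17/0.7777 = 329.37 tonne/day.
S5 = 329.37 + 1650.7 = 1980.1 tonne/day.
N2 fraction in S5 = 1650.7/1980.1 = 0.834.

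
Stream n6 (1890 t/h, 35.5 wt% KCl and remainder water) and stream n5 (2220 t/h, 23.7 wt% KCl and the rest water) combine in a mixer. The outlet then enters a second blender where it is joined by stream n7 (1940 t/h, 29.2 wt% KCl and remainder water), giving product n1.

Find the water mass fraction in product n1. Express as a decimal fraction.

0.7085

Overall, product flow = 6050 t/h.
water in = 1890×0.645 + 2220×0.763 + 1940×0.708 = 4286.4 t/h.
water fraction in n1 = 0.7085.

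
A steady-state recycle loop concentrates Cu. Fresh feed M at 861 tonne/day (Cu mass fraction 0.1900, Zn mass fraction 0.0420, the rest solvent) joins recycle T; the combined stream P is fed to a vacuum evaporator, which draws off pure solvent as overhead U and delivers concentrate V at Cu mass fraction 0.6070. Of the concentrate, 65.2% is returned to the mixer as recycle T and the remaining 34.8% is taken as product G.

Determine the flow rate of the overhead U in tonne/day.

Overall Cu balance (none leaves overhead): Cu in fresh feed = Cu in product, i.e. 861×0.190 = (1−0.652)·V·0.607.
V = 163.59/(0.607×0.348) = 774.44 tonne/day.
Recycle T = 0.652×774.44 = 504.94 tonne/day.
Combined feed P = 861 + 504.94 = 1365.9 tonne/day.
Overhead U = P − V = 1365.9 − 774.44 = 591.49 tonne/day.

591.5 tonne/day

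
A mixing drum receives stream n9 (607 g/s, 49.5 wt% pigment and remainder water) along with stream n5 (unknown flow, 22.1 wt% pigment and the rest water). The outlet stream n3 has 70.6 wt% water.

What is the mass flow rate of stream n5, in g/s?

1671 g/s

Let n5 be the unknown flow. Total out = 607 + n5.
water balance: 306.54 + 0.779·n5 = 0.706·(607 + n5)
(0.779 − 0.706)·n5 = 0.706×607 − 306.54 = 122.01
n5 = 122.01 / 0.073 = 1671.3 g/s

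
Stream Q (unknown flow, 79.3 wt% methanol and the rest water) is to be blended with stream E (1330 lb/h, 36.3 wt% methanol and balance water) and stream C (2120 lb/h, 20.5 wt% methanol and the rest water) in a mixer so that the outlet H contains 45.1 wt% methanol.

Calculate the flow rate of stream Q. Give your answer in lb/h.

1867 lb/h

Let Q be the unknown flow. Total out = 3450 + Q.
methanol balance: 917.39 + 0.793·Q = 0.451·(3450 + Q)
(0.793 − 0.451)·Q = 0.451×3450 − 917.39 = 638.56
Q = 638.56 / 0.342 = 1867.1 lb/h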